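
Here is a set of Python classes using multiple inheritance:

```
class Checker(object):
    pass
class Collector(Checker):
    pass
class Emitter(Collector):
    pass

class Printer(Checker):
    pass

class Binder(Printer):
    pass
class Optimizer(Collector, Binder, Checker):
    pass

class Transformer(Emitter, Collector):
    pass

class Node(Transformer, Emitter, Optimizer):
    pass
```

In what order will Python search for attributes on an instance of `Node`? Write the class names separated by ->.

Node -> Transformer -> Emitter -> Optimizer -> Collector -> Binder -> Printer -> Checker -> object

L[Node] = Node + merge(L[Transformer], L[Emitter], L[Optimizer], [Transformer Emitter Optimizer])
  take Transformer:  [Transformer Emitter Collector Checker object] + [Emitter Collector Checker object] + [Optimizer Collector Binder Printer Checker object] + [Transformer Emitter Optimizer]
  take Emitter:  [Emitter Collector Checker object] + [Emitter Collector Checker object] + [Optimizer Collector Binder Printer Checker object] + [Emitter Optimizer]
  take Optimizer:  [Collector Checker object] + [Collector Checker object] + [Optimizer Collector Binder Printer Checker object] + [Optimizer]
  take Collector:  [Collector Checker object] + [Collector Checker object] + [Collector Binder Printer Checker object]
  take Binder:  [Checker object] + [Checker object] + [Binder Printer Checker object]
  take Printer:  [Checker object] + [Checker object] + [Printer Checker object]
  take Checker:  [Checker object] + [Checker object] + [Checker object]
  take object:  [object] + [object] + [object]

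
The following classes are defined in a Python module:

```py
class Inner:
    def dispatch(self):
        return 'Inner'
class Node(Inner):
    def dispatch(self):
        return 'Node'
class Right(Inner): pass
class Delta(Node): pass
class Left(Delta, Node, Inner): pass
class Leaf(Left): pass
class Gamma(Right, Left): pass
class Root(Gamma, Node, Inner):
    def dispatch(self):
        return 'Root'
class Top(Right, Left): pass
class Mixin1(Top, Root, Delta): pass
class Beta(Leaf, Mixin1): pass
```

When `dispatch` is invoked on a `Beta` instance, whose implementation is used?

L[Beta] = Beta + merge(L[Leaf], L[Mixin1], [Leaf Mixin1])
  take Leaf:  [Leaf Left Delta Node Inner object] + [Mixin1 Top Root Gamma Right Left Delta Node Inner object] + [Leaf Mixin1]
  take Mixin1:  [Left Delta Node Inner object] + [Mixin1 Top Root Gamma Right Left Delta Node Inner object] + [Mixin1]
  take Top:  [Left Delta Node Inner object] + [Top Root Gamma Right Left Delta Node Inner object]
  take Root:  [Left Delta Node Inner object] + [Root Gamma Right Left Delta Node Inner object]
  take Gamma:  [Left Delta Node Inner object] + [Gamma Right Left Delta Node Inner object]
  take Right:  [Left Delta Node Inner object] + [Right Left Delta Node Inner object]
  take Left:  [Left Delta Node Inner object] + [Left Delta Node Inner object]
  take Delta:  [Delta Node Inner object] + [Delta Node Inner object]
  take Node:  [Node Inner object] + [Node Inner object]
  take Inner:  [Inner object] + [Inner object]
  take object:  [object] + [object]
MRO: Beta Leaf Mixin1 Top Root Gamma Right Left Delta Node Inner object
dispatch is defined in: Inner, Node, Root. First along the MRO is Root.

Root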